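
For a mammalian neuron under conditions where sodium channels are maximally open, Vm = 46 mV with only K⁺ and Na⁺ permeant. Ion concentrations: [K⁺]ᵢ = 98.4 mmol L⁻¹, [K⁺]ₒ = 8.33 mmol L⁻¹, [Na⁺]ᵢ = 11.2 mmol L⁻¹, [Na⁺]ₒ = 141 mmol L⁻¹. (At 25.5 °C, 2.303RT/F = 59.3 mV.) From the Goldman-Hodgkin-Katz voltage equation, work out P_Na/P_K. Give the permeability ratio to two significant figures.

7.8

Let α = P_Na/P_K. GHK: Vm = 59.3·log₁₀[(Kₒ + α·Naₒ)/(Kᵢ + α·Naᵢ)].
10^(Vm/59.3) = 10^(46.0/59.3) = 5.9665
So 5.9665·(Kᵢ + α·Naᵢ) = Kₒ + α·Naₒ → α = (5.9665·98.4 − 8.33) / (141.0 − 5.9665·11.2)
α = (587.1 − 8.33) / (141.0 − 66.82) = 578.8/74.18 = 7.803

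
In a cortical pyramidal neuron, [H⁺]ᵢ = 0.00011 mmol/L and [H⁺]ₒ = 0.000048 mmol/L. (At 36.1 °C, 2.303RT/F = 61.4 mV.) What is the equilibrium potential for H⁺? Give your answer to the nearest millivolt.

E = (61.4/z) · log₁₀([H⁺]_out/[H⁺]_in) with z = +1.
= (61.4/1) · log₁₀(0.000048/0.00011) = 61.40 · log₁₀(0.4364)
= 61.40 · (-0.3602) = -22.11 mV

-22 mV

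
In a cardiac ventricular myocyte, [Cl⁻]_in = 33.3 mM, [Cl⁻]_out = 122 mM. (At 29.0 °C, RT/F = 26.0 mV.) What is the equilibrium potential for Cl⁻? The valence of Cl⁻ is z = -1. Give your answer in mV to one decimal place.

-33.8 mV

E = (26.0/z) · ln([Cl⁻]_out/[Cl⁻]_in) with z = -1.
For an anion, dividing by z = -1 reverses the sign.
= (26.0/-1) · ln(122/33.3) = -26.00 · ln(3.664)
= -26.00 · (1.2985) = -33.76 mV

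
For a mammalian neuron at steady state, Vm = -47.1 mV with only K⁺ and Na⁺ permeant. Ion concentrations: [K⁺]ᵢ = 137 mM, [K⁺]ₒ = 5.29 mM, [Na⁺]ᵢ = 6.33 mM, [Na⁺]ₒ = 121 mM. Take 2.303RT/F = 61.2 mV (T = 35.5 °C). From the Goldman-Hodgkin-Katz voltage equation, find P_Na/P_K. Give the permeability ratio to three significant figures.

Let α = P_Na/P_K. GHK: Vm = 61.2·log₁₀[(Kₒ + α·Naₒ)/(Kᵢ + α·Naᵢ)].
10^(Vm/61.2) = 10^(-47.1/61.2) = 0.16998
So 0.16998·(Kᵢ + α·Naᵢ) = Kₒ + α·Naₒ → α = (0.16998·137.0 − 5.29) / (121.0 − 0.16998·6.33)
α = (23.29 − 5.29) / (121.0 − 1.076) = 18/119.9 = 0.1501

0.150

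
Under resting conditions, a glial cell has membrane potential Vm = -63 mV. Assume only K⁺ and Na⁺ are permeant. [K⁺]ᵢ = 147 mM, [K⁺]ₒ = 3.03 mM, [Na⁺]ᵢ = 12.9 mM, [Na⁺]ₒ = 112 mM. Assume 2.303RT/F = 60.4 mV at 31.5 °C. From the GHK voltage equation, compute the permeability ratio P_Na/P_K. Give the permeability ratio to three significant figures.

Let α = P_Na/P_K. GHK: Vm = 60.4·log₁₀[(Kₒ + α·Naₒ)/(Kᵢ + α·Naᵢ)].
10^(Vm/60.4) = 10^(-63.0/60.4) = 0.090564
So 0.090564·(Kᵢ + α·Naᵢ) = Kₒ + α·Naₒ → α = (0.090564·147.0 − 3.03) / (112.0 − 0.090564·12.9)
α = (13.31 − 3.03) / (112.0 − 1.168) = 10.28/110.8 = 0.09278

0.0928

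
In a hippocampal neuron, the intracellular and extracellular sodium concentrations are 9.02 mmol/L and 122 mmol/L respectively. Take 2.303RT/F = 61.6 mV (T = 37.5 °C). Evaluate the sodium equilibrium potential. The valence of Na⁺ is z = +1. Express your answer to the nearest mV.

70 mV

E = (61.6/z) · log₁₀([Na⁺]_out/[Na⁺]_in) with z = +1.
= (61.6/1) · log₁₀(122/9.02) = 61.60 · log₁₀(13.53)
= 61.60 · (1.1312) = 69.68 mV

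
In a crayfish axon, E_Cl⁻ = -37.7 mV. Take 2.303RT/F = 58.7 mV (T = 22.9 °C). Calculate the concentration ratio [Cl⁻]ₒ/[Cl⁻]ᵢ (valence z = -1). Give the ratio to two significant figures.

log₁₀([out]/[in]) = E·z/(58.7) = -37.7 × -1 / 58.7 = 0.6422
[out]/[in] = 10^(0.6422) = 4.388

4.4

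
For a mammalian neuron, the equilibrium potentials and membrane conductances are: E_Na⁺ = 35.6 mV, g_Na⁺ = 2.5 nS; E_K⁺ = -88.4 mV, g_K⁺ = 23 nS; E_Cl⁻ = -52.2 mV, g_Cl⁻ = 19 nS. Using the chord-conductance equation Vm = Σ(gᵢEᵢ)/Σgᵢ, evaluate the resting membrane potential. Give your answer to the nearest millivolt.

-66 mV

Σ gᵢEᵢ = 2.5·(35.6) + 23·(-88.4) + 19·(-52.2) = -2936.00
Σ gᵢ = 2.5 + 23 + 19 = 44.5
Vm = -2936.00 / 44.5 = -65.98 mV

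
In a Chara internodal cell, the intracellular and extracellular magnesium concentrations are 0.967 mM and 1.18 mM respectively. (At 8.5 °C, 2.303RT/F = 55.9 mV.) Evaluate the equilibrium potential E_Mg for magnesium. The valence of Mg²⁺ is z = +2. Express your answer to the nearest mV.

2 mV

E = (55.9/z) · log₁₀([Mg²⁺]_out/[Mg²⁺]_in) with z = +2.
= (55.9/2) · log₁₀(1.18/0.967) = 27.95 · log₁₀(1.22)
= 27.95 · (0.0865) = 2.42 mV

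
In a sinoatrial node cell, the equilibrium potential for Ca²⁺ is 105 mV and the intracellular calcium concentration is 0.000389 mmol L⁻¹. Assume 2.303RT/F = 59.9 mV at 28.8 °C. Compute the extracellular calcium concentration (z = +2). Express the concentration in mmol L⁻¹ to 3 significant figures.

Nernst: E = (59.9/2) · log₁₀([out]/[in]), so log₁₀([out]/[in]) = 105.0 × 2 / 59.9 = 3.5058.
[out]/[in] = 10^(3.5058) = 3205.
[out] = 3205 × 0.000389 = 1.247 mmol L⁻¹.

1.25 mmol L⁻¹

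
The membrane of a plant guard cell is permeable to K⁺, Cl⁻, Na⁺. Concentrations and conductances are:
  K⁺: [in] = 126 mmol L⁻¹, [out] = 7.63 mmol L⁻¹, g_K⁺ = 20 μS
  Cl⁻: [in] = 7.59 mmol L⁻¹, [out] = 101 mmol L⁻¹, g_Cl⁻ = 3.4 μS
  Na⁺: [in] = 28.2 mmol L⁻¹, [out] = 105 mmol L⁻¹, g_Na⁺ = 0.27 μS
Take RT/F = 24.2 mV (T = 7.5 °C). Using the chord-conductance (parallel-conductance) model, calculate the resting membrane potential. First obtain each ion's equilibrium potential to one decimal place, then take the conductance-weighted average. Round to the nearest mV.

-66 mV

E_K⁺ = (24.2/1)·ln(7.63/126) = -67.9 mV
E_Cl⁻ = (24.2/-1)·ln(101/7.59) = -62.6 mV
E_Na⁺ = (24.2/1)·ln(105/28.2) = 31.8 mV
Vm = (Σ gᵢEᵢ)/(Σ gᵢ) = (20·-67.9 + 3.4·-62.6 + 0.27·31.8) / (20 + 3.4 + 0.27)
= -1562.25 / 23.67 = -66.00 mV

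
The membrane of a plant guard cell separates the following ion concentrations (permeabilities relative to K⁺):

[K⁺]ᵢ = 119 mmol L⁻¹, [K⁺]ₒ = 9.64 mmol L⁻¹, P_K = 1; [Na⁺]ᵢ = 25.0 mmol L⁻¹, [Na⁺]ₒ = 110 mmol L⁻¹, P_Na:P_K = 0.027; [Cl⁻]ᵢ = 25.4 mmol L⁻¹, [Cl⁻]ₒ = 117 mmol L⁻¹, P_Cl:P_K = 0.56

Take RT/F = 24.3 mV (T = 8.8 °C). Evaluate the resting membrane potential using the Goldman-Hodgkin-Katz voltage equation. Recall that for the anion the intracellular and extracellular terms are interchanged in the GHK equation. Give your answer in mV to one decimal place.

-46.9 mV

Vm = 24.3 · ln[(Σ P·[cation]ₒ + Σ P·[anion]ᵢ) / (Σ P·[cation]ᵢ + Σ P·[anion]ₒ)]
Numerator = 1×9.64 + 0.027×110 + 0.56×25.4 = 26.83
Denominator = 1×119 + 0.027×25.0 + 0.56×117 = 185.2
Vm = 24.3 · ln(0.1449) = 24.3 × (-1.9317) = -46.94 mV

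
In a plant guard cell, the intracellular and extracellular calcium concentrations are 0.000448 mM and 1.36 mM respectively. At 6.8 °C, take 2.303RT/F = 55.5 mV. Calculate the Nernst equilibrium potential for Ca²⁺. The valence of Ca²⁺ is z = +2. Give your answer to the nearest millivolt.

E = (55.5/z) · log₁₀([Ca²⁺]_out/[Ca²⁺]_in) with z = +2.
= (55.5/2) · log₁₀(1.36/0.000448) = 27.75 · log₁₀(3036)
= 27.75 · (3.4823) = 96.63 mV

97 mV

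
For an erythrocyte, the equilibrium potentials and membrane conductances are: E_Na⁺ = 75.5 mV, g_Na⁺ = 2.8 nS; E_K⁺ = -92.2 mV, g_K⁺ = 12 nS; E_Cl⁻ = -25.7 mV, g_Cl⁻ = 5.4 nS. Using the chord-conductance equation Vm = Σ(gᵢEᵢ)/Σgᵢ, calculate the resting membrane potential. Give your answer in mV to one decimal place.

-51.2 mV

Σ gᵢEᵢ = 2.8·(75.5) + 12·(-92.2) + 5.4·(-25.7) = -1033.78
Σ gᵢ = 2.8 + 12 + 5.4 = 20.2
Vm = -1033.78 / 20.2 = -51.18 mV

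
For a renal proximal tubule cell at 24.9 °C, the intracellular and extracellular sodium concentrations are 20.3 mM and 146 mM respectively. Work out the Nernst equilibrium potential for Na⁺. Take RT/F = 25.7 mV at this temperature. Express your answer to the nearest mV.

51 mV

E = (25.7/z) · ln([Na⁺]_out/[Na⁺]_in) with z = +1.
= (25.7/1) · ln(146/20.3) = 25.70 · ln(7.192)
= 25.70 · (1.9730) = 50.71 mV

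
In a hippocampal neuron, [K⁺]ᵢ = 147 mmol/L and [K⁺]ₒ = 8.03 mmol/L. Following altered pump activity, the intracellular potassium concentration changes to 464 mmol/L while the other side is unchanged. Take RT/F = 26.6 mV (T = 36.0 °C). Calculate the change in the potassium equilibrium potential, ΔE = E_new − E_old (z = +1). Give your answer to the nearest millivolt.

E_old = (26.6/1)·ln(8.03/147) = -77.33 mV
E_new = (26.6/1)·ln(8.03/464) = -107.91 mV
ΔE = -107.91 − (-77.33) = -30.58 mV

-31 mV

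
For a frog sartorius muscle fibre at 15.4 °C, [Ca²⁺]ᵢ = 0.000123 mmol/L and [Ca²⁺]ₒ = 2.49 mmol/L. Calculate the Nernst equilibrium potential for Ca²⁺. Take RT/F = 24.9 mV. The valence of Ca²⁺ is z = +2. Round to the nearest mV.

123 mV

E = (24.9/z) · ln([Ca²⁺]_out/[Ca²⁺]_in) with z = +2.
= (24.9/2) · ln(2.49/0.000123) = 12.45 · ln(2.024e+04)
= 12.45 · (9.9156) = 123.45 mV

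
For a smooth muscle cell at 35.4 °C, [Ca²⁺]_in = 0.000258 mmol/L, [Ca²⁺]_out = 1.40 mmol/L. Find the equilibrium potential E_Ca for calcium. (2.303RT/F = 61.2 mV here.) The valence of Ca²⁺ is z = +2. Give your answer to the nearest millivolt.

114 mV

E = (61.2/z) · log₁₀([Ca²⁺]_out/[Ca²⁺]_in) with z = +2.
= (61.2/2) · log₁₀(1.40/0.000258) = 30.60 · log₁₀(5426)
= 30.60 · (3.7345) = 114.28 mV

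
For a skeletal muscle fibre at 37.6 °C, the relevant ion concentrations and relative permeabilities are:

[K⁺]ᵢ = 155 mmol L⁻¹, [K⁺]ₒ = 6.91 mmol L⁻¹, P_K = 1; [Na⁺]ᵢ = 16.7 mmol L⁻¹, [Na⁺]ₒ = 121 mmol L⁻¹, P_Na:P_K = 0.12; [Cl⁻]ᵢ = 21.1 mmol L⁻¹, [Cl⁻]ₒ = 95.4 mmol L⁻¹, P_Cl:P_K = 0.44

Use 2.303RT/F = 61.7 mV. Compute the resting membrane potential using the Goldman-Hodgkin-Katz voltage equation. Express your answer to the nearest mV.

-50 mV

Vm = 61.7 · log₁₀[(Σ P·[cation]ₒ + Σ P·[anion]ᵢ) / (Σ P·[cation]ᵢ + Σ P·[anion]ₒ)]
Numerator = 1×6.91 + 0.12×121 + 0.44×21.1 = 30.71
Denominator = 1×155 + 0.12×16.7 + 0.44×95.4 = 199
Vm = 61.7 · log₁₀(0.15436) = 61.7 × (-0.8115) = -50.07 mV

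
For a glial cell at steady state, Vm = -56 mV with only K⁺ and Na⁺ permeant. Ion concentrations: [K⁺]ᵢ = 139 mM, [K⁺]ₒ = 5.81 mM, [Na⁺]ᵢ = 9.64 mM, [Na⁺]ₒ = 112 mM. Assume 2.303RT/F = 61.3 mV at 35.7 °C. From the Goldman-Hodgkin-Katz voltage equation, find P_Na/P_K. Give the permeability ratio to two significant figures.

0.10

Let α = P_Na/P_K. GHK: Vm = 61.3·log₁₀[(Kₒ + α·Naₒ)/(Kᵢ + α·Naᵢ)].
10^(Vm/61.3) = 10^(-56.0/61.3) = 0.12203
So 0.12203·(Kᵢ + α·Naᵢ) = Kₒ + α·Naₒ → α = (0.12203·139.0 − 5.81) / (112.0 − 0.12203·9.64)
α = (16.96 − 5.81) / (112.0 − 1.176) = 11.15/110.8 = 0.1006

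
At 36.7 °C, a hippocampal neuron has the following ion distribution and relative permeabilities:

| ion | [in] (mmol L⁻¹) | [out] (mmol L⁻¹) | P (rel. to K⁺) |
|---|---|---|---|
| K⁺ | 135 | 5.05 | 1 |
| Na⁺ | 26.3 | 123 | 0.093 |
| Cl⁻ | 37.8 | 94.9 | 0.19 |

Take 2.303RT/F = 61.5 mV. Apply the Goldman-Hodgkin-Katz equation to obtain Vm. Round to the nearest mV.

Vm = 61.5 · log₁₀[(Σ P·[cation]ₒ + Σ P·[anion]ᵢ) / (Σ P·[cation]ᵢ + Σ P·[anion]ₒ)]
Numerator = 1×5.05 + 0.093×123 + 0.19×37.8 = 23.67
Denominator = 1×135 + 0.093×26.3 + 0.19×94.9 = 155.5
Vm = 61.5 · log₁₀(0.15225) = 61.5 × (-0.8174) = -50.27 mV

-50 mV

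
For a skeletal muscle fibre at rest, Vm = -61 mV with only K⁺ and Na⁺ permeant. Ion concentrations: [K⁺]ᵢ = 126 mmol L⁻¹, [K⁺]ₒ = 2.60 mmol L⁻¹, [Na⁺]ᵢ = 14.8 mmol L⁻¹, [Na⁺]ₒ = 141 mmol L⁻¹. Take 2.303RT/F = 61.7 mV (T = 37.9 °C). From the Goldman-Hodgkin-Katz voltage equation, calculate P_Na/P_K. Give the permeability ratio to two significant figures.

0.074

Let α = P_Na/P_K. GHK: Vm = 61.7·log₁₀[(Kₒ + α·Naₒ)/(Kᵢ + α·Naᵢ)].
10^(Vm/61.7) = 10^(-61.0/61.7) = 0.10265
So 0.10265·(Kᵢ + α·Naᵢ) = Kₒ + α·Naₒ → α = (0.10265·126.0 − 2.6) / (141.0 − 0.10265·14.8)
α = (12.93 − 2.6) / (141.0 − 1.519) = 10.33/139.5 = 0.07409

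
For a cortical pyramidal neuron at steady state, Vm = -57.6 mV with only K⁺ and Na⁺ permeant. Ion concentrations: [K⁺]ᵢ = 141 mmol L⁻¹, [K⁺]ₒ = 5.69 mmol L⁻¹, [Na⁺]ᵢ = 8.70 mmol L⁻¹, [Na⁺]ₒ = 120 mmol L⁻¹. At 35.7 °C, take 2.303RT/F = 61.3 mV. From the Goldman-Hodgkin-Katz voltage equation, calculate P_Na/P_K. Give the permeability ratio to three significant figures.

Let α = P_Na/P_K. GHK: Vm = 61.3·log₁₀[(Kₒ + α·Naₒ)/(Kᵢ + α·Naᵢ)].
10^(Vm/61.3) = 10^(-57.6/61.3) = 0.11491
So 0.11491·(Kᵢ + α·Naᵢ) = Kₒ + α·Naₒ → α = (0.11491·141.0 − 5.69) / (120.0 − 0.11491·8.7)
α = (16.2 − 5.69) / (120.0 − 0.9997) = 10.51/119 = 0.08834

0.0883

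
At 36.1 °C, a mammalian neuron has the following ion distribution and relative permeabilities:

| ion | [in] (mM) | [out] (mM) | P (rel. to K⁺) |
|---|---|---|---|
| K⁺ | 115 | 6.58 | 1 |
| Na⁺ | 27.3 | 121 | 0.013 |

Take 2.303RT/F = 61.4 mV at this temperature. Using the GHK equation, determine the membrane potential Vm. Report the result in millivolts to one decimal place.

-70.7 mV

Vm = 61.4 · log₁₀[(Σ P·[cation]ₒ + Σ P·[anion]ᵢ) / (Σ P·[cation]ᵢ + Σ P·[anion]ₒ)]
Numerator = 1×6.58 + 0.013×121 = 8.153
Denominator = 1×115 + 0.013×27.3 = 115.4
Vm = 61.4 · log₁₀(0.070678) = 61.4 × (-1.1507) = -70.65 mV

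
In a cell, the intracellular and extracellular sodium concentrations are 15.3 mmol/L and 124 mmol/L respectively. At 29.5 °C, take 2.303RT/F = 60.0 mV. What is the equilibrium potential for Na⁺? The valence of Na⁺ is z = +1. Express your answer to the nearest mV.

55 mV

E = (60.0/z) · log₁₀([Na⁺]_out/[Na⁺]_in) with z = +1.
= (60.0/1) · log₁₀(124/15.3) = 60.00 · log₁₀(8.105)
= 60.00 · (0.9087) = 54.52 mV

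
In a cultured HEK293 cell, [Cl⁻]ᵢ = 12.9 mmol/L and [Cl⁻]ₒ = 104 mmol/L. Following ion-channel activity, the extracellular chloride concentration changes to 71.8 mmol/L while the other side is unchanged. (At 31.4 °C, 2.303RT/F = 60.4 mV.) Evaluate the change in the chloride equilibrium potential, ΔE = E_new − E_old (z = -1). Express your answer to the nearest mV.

10 mV

E_old = (60.4/-1)·log₁₀(104/12.9) = -54.75 mV
E_new = (60.4/-1)·log₁₀(71.8/12.9) = -45.03 mV
ΔE = -45.03 − (-54.75) = 9.72 mV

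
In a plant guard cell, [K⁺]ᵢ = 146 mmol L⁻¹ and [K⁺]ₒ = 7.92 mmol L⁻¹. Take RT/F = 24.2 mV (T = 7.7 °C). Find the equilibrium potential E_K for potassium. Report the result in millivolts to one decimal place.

-70.5 mV

E = (24.2/z) · ln([K⁺]_out/[K⁺]_in) with z = +1.
= (24.2/1) · ln(7.92/146) = 24.20 · ln(0.05425)
= 24.20 · (-2.9142) = -70.52 mV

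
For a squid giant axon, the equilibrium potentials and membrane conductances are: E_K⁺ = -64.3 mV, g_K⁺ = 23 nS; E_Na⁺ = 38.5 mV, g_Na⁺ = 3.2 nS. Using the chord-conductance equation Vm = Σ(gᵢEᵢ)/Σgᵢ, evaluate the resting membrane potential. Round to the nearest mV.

Σ gᵢEᵢ = 23·(-64.3) + 3.2·(38.5) = -1355.70
Σ gᵢ = 23 + 3.2 = 26.2
Vm = -1355.70 / 26.2 = -51.74 mV

-52 mV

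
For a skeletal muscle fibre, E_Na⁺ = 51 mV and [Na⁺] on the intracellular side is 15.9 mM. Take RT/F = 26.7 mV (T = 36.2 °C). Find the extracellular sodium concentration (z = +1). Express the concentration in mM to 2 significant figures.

Nernst: E = (26.7/1) · ln([out]/[in]), so ln([out]/[in]) = 51.0 × 1 / 26.7 = 1.9101.
[out]/[in] = e^(1.9101) = 6.754.
[out] = 6.754 × 15.9 = 107.4 mM.

110 mM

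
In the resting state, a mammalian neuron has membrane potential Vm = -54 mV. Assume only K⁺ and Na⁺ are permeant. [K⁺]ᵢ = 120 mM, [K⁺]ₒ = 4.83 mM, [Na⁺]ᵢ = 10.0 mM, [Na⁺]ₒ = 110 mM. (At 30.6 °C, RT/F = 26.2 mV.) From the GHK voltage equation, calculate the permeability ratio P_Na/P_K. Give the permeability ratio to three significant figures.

0.0961

Let α = P_Na/P_K. GHK: Vm = 26.2·ln[(Kₒ + α·Naₒ)/(Kᵢ + α·Naᵢ)].
e^(Vm/26.2) = e^(-54.0/26.2) = 0.12732
So 0.12732·(Kᵢ + α·Naᵢ) = Kₒ + α·Naₒ → α = (0.12732·120.0 − 4.83) / (110.0 − 0.12732·10.0)
α = (15.28 − 4.83) / (110.0 − 1.273) = 10.45/108.7 = 0.0961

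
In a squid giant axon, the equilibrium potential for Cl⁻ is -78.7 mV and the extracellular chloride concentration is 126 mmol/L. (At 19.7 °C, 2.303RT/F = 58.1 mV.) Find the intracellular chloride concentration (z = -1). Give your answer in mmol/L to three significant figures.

5.57 mmol/L

Nernst: E = (58.1/-1) · log₁₀([out]/[in]), so log₁₀([out]/[in]) = -78.7 × -1 / 58.1 = 1.3546.
[out]/[in] = 10^(1.3546) = 22.62.
[in] = 126 / 22.62 = 5.569 mmol/L.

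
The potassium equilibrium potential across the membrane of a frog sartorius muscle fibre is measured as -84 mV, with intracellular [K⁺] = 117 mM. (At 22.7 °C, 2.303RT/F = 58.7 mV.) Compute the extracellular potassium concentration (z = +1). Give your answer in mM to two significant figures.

4.3 mM

Nernst: E = (58.7/1) · log₁₀([out]/[in]), so log₁₀([out]/[in]) = -84.0 × 1 / 58.7 = -1.4310.
[out]/[in] = 10^(-1.4310) = 0.03707.
[out] = 0.03707 × 117 = 4.337 mM.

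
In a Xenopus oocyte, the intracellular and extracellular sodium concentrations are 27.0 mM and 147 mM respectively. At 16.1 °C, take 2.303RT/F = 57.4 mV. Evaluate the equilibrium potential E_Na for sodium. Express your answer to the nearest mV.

42 mV

E = (57.4/z) · log₁₀([Na⁺]_out/[Na⁺]_in) with z = +1.
= (57.4/1) · log₁₀(147/27.0) = 57.40 · log₁₀(5.444)
= 57.40 · (0.7360) = 42.24 mV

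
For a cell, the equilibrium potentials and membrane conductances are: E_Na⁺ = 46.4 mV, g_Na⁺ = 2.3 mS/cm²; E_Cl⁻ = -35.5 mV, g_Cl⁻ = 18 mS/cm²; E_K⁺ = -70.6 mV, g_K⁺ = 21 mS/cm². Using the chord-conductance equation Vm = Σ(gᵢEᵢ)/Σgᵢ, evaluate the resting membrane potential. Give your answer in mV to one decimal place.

Σ gᵢEᵢ = 2.3·(46.4) + 18·(-35.5) + 21·(-70.6) = -2014.88
Σ gᵢ = 2.3 + 18 + 21 = 41.3
Vm = -2014.88 / 41.3 = -48.79 mV

-48.8 mV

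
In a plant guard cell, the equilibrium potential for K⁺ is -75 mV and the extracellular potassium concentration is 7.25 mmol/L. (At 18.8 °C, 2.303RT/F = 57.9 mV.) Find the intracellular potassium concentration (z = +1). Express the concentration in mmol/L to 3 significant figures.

143 mmol/L

Nernst: E = (57.9/1) · log₁₀([out]/[in]), so log₁₀([out]/[in]) = -75.0 × 1 / 57.9 = -1.2953.
[out]/[in] = 10^(-1.2953) = 0.05066.
[in] = 7.25 / 0.05066 = 143.1 mmol/L.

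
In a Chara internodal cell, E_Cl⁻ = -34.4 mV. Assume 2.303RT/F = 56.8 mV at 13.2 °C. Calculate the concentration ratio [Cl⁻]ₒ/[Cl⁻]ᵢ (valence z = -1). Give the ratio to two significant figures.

log₁₀([out]/[in]) = E·z/(56.8) = -34.4 × -1 / 56.8 = 0.6056
[out]/[in] = 10^(0.6056) = 4.033

4.0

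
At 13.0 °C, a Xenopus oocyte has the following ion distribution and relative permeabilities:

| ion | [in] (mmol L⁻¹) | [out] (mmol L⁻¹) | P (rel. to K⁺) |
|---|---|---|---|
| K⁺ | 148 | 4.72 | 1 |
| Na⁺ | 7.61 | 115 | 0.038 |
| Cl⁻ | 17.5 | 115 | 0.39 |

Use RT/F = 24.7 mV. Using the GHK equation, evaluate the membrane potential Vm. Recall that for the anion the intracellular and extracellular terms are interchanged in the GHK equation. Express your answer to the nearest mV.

-62 mV

Vm = 24.7 · ln[(Σ P·[cation]ₒ + Σ P·[anion]ᵢ) / (Σ P·[cation]ᵢ + Σ P·[anion]ₒ)]
Numerator = 1×4.72 + 0.038×115 + 0.39×17.5 = 15.91
Denominator = 1×148 + 0.038×7.61 + 0.39×115 = 193.1
Vm = 24.7 · ln(0.082402) = 24.7 × (-2.4961) = -61.65 mV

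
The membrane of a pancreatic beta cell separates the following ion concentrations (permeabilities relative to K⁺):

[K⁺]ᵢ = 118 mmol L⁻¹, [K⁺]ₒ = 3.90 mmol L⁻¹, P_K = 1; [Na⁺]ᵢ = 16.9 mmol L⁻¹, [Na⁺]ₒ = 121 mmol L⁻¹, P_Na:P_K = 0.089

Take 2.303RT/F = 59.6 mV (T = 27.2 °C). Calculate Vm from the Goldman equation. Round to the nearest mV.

-54 mV

Vm = 59.6 · log₁₀[(Σ P·[cation]ₒ + Σ P·[anion]ᵢ) / (Σ P·[cation]ᵢ + Σ P·[anion]ₒ)]
Numerator = 1×3.90 + 0.089×121 = 14.67
Denominator = 1×118 + 0.089×16.9 = 119.5
Vm = 59.6 · log₁₀(0.12275) = 59.6 × (-0.9110) = -54.29 mV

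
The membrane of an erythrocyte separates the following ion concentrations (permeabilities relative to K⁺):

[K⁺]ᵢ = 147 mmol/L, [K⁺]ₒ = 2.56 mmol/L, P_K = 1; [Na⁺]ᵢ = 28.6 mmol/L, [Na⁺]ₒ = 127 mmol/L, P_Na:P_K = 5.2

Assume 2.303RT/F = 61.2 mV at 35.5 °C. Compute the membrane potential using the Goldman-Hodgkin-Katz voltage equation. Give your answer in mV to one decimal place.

21.5 mV

Vm = 61.2 · log₁₀[(Σ P·[cation]ₒ + Σ P·[anion]ᵢ) / (Σ P·[cation]ᵢ + Σ P·[anion]ₒ)]
Numerator = 1×2.56 + 5.2×127 = 663
Denominator = 1×147 + 5.2×28.6 = 295.7
Vm = 61.2 · log₁₀(2.2419) = 61.2 × (0.3506) = 21.46 mV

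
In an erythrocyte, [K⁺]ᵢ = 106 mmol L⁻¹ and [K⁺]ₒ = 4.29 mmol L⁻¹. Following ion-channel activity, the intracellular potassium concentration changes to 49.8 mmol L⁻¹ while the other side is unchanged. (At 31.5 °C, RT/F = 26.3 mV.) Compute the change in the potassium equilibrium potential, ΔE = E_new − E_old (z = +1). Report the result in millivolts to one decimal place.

E_old = (26.3/1)·ln(4.29/106) = -84.35 mV
E_new = (26.3/1)·ln(4.29/49.8) = -64.48 mV
ΔE = -64.48 − (-84.35) = 19.87 mV

19.9 mV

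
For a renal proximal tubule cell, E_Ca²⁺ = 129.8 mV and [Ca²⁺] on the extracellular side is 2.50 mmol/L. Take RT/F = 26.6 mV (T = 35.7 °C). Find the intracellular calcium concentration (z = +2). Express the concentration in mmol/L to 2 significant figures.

0.00014 mmol/L

Nernst: E = (26.6/2) · ln([out]/[in]), so ln([out]/[in]) = 129.8 × 2 / 26.6 = 9.7594.
[out]/[in] = e^(9.7594) = 1.732e+04.
[in] = 2.50 / 1.732e+04 = 0.0001444 mmol/L.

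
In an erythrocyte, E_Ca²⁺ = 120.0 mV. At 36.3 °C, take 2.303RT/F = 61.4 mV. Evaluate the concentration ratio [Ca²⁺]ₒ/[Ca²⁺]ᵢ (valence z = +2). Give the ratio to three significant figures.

8110

log₁₀([out]/[in]) = E·z/(61.4) = 120.0 × 2 / 61.4 = 3.9088
[out]/[in] = 10^(3.9088) = 8106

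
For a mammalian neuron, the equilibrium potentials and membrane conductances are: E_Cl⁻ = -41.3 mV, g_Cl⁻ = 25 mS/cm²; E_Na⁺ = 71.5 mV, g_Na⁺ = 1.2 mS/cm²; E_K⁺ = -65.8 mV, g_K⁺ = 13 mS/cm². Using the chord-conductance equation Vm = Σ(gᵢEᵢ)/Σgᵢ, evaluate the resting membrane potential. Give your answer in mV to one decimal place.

-46.0 mV

Σ gᵢEᵢ = 25·(-41.3) + 1.2·(71.5) + 13·(-65.8) = -1802.10
Σ gᵢ = 25 + 1.2 + 13 = 39.2
Vm = -1802.10 / 39.2 = -45.97 mV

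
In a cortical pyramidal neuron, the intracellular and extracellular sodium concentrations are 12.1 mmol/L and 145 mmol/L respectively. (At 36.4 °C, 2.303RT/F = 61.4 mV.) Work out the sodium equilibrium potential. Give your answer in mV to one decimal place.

E = (61.4/z) · log₁₀([Na⁺]_out/[Na⁺]_in) with z = +1.
= (61.4/1) · log₁₀(145/12.1) = 61.40 · log₁₀(11.98)
= 61.40 · (1.0786) = 66.22 mV

66.2 mV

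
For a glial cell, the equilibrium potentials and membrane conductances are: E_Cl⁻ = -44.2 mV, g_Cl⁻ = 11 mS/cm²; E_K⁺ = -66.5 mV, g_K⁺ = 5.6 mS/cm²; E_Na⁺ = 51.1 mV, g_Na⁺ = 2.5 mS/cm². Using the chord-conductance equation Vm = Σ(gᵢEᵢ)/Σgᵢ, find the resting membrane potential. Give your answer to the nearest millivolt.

-38 mV

Σ gᵢEᵢ = 11·(-44.2) + 5.6·(-66.5) + 2.5·(51.1) = -730.85
Σ gᵢ = 11 + 5.6 + 2.5 = 19.1
Vm = -730.85 / 19.1 = -38.26 mV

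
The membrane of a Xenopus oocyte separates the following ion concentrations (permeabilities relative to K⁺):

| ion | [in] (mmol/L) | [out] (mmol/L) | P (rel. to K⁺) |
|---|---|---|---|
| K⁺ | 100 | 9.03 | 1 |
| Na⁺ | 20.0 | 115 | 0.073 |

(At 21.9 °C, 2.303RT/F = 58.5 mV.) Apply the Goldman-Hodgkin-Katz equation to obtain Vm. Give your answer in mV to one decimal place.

-44.8 mV

Vm = 58.5 · log₁₀[(Σ P·[cation]ₒ + Σ P·[anion]ᵢ) / (Σ P·[cation]ᵢ + Σ P·[anion]ₒ)]
Numerator = 1×9.03 + 0.073×115 = 17.42
Denominator = 1×100 + 0.073×20.0 = 101.5
Vm = 58.5 · log₁₀(0.17174) = 58.5 × (-0.7651) = -44.76 mV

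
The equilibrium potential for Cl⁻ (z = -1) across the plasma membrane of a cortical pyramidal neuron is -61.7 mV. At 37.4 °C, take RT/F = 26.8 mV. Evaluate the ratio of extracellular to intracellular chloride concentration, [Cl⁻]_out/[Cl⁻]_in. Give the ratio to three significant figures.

10.0

ln([out]/[in]) = E·z/(26.8) = -61.7 × -1 / 26.8 = 2.3022
[out]/[in] = e^(2.3022) = 9.997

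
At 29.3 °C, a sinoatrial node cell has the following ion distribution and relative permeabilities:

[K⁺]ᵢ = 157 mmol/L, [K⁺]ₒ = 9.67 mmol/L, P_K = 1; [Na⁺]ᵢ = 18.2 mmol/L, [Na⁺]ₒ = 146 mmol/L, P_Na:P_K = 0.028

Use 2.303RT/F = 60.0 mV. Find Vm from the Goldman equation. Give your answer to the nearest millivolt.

Vm = 60.0 · log₁₀[(Σ P·[cation]ₒ + Σ P·[anion]ᵢ) / (Σ P·[cation]ᵢ + Σ P·[anion]ₒ)]
Numerator = 1×9.67 + 0.028×146 = 13.76
Denominator = 1×157 + 0.028×18.2 = 157.5
Vm = 60.0 · log₁₀(0.087347) = 60.0 × (-1.0588) = -63.53 mV

-64 mV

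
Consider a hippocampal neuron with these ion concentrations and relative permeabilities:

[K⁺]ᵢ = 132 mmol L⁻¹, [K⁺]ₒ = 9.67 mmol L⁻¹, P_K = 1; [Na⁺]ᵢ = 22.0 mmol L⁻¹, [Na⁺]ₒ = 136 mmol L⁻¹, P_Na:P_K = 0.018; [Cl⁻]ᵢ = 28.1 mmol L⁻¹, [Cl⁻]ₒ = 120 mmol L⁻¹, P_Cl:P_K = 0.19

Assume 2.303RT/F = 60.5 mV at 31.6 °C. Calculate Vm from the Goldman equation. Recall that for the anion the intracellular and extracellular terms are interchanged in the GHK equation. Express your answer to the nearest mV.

Vm = 60.5 · log₁₀[(Σ P·[cation]ₒ + Σ P·[anion]ᵢ) / (Σ P·[cation]ᵢ + Σ P·[anion]ₒ)]
Numerator = 1×9.67 + 0.018×136 + 0.19×28.1 = 17.46
Denominator = 1×132 + 0.018×22.0 + 0.19×120 = 155.2
Vm = 60.5 · log₁₀(0.11248) = 60.5 × (-0.9489) = -57.41 mV

-57 mV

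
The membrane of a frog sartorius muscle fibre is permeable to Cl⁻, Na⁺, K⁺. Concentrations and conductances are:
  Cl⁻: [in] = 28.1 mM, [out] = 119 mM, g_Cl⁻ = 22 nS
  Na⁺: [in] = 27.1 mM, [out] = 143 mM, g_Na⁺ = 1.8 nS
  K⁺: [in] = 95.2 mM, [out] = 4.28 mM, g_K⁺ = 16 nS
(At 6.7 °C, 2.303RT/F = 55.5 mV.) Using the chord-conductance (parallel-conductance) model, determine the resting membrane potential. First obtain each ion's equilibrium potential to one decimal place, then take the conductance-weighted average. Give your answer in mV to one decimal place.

E_Cl⁻ = (55.5/-1)·log₁₀(119/28.1) = -34.8 mV
E_Na⁺ = (55.5/1)·log₁₀(143/27.1) = 40.1 mV
E_K⁺ = (55.5/1)·log₁₀(4.28/95.2) = -74.8 mV
Vm = (Σ gᵢEᵢ)/(Σ gᵢ) = (22·-34.8 + 1.8·40.1 + 16·-74.8) / (22 + 1.8 + 16)
= -1890.22 / 39.8 = -47.49 mV

-47.5 mV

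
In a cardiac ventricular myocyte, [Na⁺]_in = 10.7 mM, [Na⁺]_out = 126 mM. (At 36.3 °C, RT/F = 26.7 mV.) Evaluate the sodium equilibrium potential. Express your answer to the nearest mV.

E = (26.7/z) · ln([Na⁺]_out/[Na⁺]_in) with z = +1.
= (26.7/1) · ln(126/10.7) = 26.70 · ln(11.78)
= 26.70 · (2.4660) = 65.84 mV

66 mV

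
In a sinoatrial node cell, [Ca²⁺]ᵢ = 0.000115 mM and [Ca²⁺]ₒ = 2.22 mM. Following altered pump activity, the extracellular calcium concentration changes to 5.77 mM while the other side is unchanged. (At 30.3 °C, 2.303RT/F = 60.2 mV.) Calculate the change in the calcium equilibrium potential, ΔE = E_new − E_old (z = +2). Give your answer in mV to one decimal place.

E_old = (60.2/2)·log₁₀(2.22/0.000115) = 129.00 mV
E_new = (60.2/2)·log₁₀(5.77/0.000115) = 141.48 mV
ΔE = 141.48 − (129.00) = 12.49 mV

12.5 mV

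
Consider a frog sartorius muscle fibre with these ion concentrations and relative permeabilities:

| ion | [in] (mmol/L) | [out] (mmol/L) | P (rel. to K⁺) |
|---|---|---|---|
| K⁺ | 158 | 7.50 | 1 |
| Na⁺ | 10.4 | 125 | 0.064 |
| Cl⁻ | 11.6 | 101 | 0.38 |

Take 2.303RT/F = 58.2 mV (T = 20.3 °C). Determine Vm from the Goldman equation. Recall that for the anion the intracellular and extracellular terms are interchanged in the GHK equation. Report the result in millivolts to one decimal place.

-57.9 mV

Vm = 58.2 · log₁₀[(Σ P·[cation]ₒ + Σ P·[anion]ᵢ) / (Σ P·[cation]ᵢ + Σ P·[anion]ₒ)]
Numerator = 1×7.50 + 0.064×125 + 0.38×11.6 = 19.91
Denominator = 1×158 + 0.064×10.4 + 0.38×101 = 197
Vm = 58.2 · log₁₀(0.10103) = 58.2 × (-0.9955) = -57.94 mV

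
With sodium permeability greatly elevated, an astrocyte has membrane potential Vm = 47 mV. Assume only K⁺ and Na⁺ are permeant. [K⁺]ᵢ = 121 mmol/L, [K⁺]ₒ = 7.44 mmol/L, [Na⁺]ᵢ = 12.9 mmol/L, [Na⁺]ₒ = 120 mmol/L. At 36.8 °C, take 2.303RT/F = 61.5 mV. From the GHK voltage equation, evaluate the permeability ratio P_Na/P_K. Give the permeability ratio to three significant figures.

15.4

Let α = P_Na/P_K. GHK: Vm = 61.5·log₁₀[(Kₒ + α·Naₒ)/(Kᵢ + α·Naᵢ)].
10^(Vm/61.5) = 10^(47.0/61.5) = 5.8107
So 5.8107·(Kᵢ + α·Naᵢ) = Kₒ + α·Naₒ → α = (5.8107·121.0 − 7.44) / (120.0 − 5.8107·12.9)
α = (703.1 − 7.44) / (120.0 − 74.96) = 695.7/45.04 = 15.44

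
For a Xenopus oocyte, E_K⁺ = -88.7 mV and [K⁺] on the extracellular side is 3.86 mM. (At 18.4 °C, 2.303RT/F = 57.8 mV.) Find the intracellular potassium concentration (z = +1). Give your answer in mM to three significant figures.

Nernst: E = (57.8/1) · log₁₀([out]/[in]), so log₁₀([out]/[in]) = -88.7 × 1 / 57.8 = -1.5346.
[out]/[in] = 10^(-1.5346) = 0.0292.
[in] = 3.86 / 0.0292 = 132.2 mM.

132 mM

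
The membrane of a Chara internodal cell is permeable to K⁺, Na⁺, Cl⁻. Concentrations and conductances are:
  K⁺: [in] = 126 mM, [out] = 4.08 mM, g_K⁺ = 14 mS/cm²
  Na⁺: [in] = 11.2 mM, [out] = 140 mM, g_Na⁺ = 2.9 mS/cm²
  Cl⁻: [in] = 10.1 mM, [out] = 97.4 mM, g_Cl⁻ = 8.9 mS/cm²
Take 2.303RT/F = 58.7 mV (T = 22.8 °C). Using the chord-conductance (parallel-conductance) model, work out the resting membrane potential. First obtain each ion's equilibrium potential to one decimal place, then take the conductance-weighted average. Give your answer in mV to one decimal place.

E_K⁺ = (58.7/1)·log₁₀(4.08/126) = -87.4 mV
E_Na⁺ = (58.7/1)·log₁₀(140/11.2) = 64.4 mV
E_Cl⁻ = (58.7/-1)·log₁₀(97.4/10.1) = -57.8 mV
Vm = (Σ gᵢEᵢ)/(Σ gᵢ) = (14·-87.4 + 2.9·64.4 + 8.9·-57.8) / (14 + 2.9 + 8.9)
= -1551.26 / 25.8 = -60.13 mV

-60.1 mV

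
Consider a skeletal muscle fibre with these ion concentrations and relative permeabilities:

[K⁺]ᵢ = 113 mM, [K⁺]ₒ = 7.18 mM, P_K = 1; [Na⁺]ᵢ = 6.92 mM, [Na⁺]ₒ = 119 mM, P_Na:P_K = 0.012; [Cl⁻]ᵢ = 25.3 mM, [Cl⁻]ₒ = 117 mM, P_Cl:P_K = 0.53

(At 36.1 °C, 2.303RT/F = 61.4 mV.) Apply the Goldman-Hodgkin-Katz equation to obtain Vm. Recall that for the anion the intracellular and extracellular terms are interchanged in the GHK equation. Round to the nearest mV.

Vm = 61.4 · log₁₀[(Σ P·[cation]ₒ + Σ P·[anion]ᵢ) / (Σ P·[cation]ᵢ + Σ P·[anion]ₒ)]
Numerator = 1×7.18 + 0.012×119 + 0.53×25.3 = 22.02
Denominator = 1×113 + 0.012×6.92 + 0.53×117 = 175.1
Vm = 61.4 · log₁₀(0.12574) = 61.4 × (-0.9005) = -55.29 mV

-55 mV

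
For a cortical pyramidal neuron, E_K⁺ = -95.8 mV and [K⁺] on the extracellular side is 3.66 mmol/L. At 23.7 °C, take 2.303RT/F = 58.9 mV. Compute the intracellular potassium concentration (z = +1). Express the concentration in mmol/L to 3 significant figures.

Nernst: E = (58.9/1) · log₁₀([out]/[in]), so log₁₀([out]/[in]) = -95.8 × 1 / 58.9 = -1.6265.
[out]/[in] = 10^(-1.6265) = 0.02363.
[in] = 3.66 / 0.02363 = 154.9 mmol/L.

155 mmol/L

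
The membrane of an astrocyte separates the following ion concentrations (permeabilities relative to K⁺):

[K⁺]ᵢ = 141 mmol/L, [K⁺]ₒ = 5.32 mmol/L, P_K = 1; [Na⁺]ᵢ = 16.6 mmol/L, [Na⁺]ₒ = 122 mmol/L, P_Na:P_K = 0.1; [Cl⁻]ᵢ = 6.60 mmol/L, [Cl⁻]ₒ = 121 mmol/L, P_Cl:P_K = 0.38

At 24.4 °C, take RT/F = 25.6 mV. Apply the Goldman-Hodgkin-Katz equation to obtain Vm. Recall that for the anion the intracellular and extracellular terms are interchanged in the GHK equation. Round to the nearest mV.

Vm = 25.6 · ln[(Σ P·[cation]ₒ + Σ P·[anion]ᵢ) / (Σ P·[cation]ᵢ + Σ P·[anion]ₒ)]
Numerator = 1×5.32 + 0.1×122 + 0.38×6.60 = 20.03
Denominator = 1×141 + 0.1×16.6 + 0.38×121 = 188.6
Vm = 25.6 · ln(0.10617) = 25.6 × (-2.2427) = -57.41 mV

-57 mV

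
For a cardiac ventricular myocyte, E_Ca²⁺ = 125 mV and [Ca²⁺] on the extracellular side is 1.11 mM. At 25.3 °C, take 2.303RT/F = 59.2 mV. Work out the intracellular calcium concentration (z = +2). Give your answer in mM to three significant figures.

0.0000664 mM

Nernst: E = (59.2/2) · log₁₀([out]/[in]), so log₁₀([out]/[in]) = 125.0 × 2 / 59.2 = 4.2230.
[out]/[in] = 10^(4.2230) = 1.671e+04.
[in] = 1.11 / 1.671e+04 = 6.643e-05 mM.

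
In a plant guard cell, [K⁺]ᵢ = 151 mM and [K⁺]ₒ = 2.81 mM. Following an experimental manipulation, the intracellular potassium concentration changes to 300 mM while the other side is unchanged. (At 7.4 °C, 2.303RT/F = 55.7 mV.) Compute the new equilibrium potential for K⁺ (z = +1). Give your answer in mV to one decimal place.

After the shift: [K⁺]_out = 2.81, [K⁺]_in = 300 mM.
E_new = (55.7/1)·log₁₀(2.81/300) = 55.70 · (-2.0284) = -112.98 mV

-113.0 mV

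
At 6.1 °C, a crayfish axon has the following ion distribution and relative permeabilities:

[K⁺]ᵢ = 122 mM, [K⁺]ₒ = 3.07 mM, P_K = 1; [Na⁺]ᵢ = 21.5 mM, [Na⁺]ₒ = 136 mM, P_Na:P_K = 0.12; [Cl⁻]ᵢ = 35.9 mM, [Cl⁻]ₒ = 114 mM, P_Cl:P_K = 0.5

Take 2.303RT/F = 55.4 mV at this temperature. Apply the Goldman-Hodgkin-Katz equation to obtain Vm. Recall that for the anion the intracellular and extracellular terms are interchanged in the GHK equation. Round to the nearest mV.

Vm = 55.4 · log₁₀[(Σ P·[cation]ₒ + Σ P·[anion]ᵢ) / (Σ P·[cation]ᵢ + Σ P·[anion]ₒ)]
Numerator = 1×3.07 + 0.12×136 + 0.5×35.9 = 37.34
Denominator = 1×122 + 0.12×21.5 + 0.5×114 = 181.6
Vm = 55.4 · log₁₀(0.20564) = 55.4 × (-0.6869) = -38.05 mV

-38 mV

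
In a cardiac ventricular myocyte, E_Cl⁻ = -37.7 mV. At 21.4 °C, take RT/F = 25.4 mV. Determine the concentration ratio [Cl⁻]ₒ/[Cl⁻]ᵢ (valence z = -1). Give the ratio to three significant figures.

ln([out]/[in]) = E·z/(25.4) = -37.7 × -1 / 25.4 = 1.4843
[out]/[in] = e^(1.4843) = 4.412

4.41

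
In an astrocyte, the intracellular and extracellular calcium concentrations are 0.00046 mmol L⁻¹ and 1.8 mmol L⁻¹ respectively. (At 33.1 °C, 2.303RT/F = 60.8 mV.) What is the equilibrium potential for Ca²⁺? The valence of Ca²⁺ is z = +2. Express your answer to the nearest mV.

E = (60.8/z) · log₁₀([Ca²⁺]_out/[Ca²⁺]_in) with z = +2.
= (60.8/2) · log₁₀(1.8/0.00046) = 30.40 · log₁₀(3913)
= 30.40 · (3.5925) = 109.21 mV

109 mV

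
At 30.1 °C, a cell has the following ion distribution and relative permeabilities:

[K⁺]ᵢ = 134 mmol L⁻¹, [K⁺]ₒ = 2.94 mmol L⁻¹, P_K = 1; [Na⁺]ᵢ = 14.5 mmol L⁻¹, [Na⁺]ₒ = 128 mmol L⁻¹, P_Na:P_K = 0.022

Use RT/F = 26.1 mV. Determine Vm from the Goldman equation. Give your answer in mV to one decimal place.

Vm = 26.1 · ln[(Σ P·[cation]ₒ + Σ P·[anion]ᵢ) / (Σ P·[cation]ᵢ + Σ P·[anion]ₒ)]
Numerator = 1×2.94 + 0.022×128 = 5.756
Denominator = 1×134 + 0.022×14.5 = 134.3
Vm = 26.1 · ln(0.042853) = 26.1 × (-3.1500) = -82.21 mV

-82.2 mV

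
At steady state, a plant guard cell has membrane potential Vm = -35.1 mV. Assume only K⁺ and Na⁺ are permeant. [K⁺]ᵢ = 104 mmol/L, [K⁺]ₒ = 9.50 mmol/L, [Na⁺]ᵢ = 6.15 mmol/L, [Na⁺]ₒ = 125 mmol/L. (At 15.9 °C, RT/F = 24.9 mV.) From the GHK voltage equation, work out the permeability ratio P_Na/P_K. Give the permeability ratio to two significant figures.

Let α = P_Na/P_K. GHK: Vm = 24.9·ln[(Kₒ + α·Naₒ)/(Kᵢ + α·Naᵢ)].
e^(Vm/24.9) = e^(-35.1/24.9) = 0.24423
So 0.24423·(Kᵢ + α·Naᵢ) = Kₒ + α·Naₒ → α = (0.24423·104.0 − 9.5) / (125.0 − 0.24423·6.15)
α = (25.4 − 9.5) / (125.0 − 1.502) = 15.9/123.5 = 0.1287

0.13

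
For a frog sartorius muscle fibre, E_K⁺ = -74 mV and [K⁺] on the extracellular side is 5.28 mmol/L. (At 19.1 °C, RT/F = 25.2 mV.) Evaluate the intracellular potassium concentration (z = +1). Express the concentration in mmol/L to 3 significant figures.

99.5 mmol/L

Nernst: E = (25.2/1) · ln([out]/[in]), so ln([out]/[in]) = -74.0 × 1 / 25.2 = -2.9365.
[out]/[in] = e^(-2.9365) = 0.05305.
[in] = 5.28 / 0.05305 = 99.53 mmol/L.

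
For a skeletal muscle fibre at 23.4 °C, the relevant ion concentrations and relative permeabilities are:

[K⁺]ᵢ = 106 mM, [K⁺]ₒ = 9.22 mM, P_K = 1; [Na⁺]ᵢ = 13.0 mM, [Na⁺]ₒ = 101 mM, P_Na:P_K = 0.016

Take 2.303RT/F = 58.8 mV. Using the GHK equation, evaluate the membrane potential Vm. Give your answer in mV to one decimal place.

-58.3 mV

Vm = 58.8 · log₁₀[(Σ P·[cation]ₒ + Σ P·[anion]ᵢ) / (Σ P·[cation]ᵢ + Σ P·[anion]ₒ)]
Numerator = 1×9.22 + 0.016×101 = 10.84
Denominator = 1×106 + 0.016×13.0 = 106.2
Vm = 58.8 · log₁₀(0.10203) = 58.8 × (-0.9913) = -58.29 mV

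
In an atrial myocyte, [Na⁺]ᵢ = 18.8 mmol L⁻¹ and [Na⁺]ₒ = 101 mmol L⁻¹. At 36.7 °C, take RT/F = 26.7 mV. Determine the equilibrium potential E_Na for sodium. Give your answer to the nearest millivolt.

E = (26.7/z) · ln([Na⁺]_out/[Na⁺]_in) with z = +1.
= (26.7/1) · ln(101/18.8) = 26.70 · ln(5.372)
= 26.70 · (1.6813) = 44.89 mV

45 mV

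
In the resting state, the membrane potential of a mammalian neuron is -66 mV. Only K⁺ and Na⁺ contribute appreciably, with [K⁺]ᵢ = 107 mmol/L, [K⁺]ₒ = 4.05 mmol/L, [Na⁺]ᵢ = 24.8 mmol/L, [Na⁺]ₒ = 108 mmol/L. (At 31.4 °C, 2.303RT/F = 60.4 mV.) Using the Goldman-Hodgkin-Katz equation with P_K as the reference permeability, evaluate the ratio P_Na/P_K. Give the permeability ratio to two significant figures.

Let α = P_Na/P_K. GHK: Vm = 60.4·log₁₀[(Kₒ + α·Naₒ)/(Kᵢ + α·Naᵢ)].
10^(Vm/60.4) = 10^(-66.0/60.4) = 0.080776
So 0.080776·(Kᵢ + α·Naᵢ) = Kₒ + α·Naₒ → α = (0.080776·107.0 − 4.05) / (108.0 − 0.080776·24.8)
α = (8.643 − 4.05) / (108.0 − 2.003) = 4.593/106 = 0.04333

0.043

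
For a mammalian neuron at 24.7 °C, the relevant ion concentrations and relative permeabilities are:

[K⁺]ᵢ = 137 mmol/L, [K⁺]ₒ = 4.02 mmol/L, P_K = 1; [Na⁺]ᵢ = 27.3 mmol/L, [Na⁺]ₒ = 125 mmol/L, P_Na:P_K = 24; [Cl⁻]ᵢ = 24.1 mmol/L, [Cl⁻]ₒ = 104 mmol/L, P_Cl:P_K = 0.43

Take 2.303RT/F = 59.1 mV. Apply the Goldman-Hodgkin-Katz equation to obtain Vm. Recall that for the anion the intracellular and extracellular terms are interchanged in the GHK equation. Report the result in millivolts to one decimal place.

Vm = 59.1 · log₁₀[(Σ P·[cation]ₒ + Σ P·[anion]ᵢ) / (Σ P·[cation]ᵢ + Σ P·[anion]ₒ)]
Numerator = 1×4.02 + 24×125 + 0.43×24.1 = 3014
Denominator = 1×137 + 24×27.3 + 0.43×104 = 836.9
Vm = 59.1 · log₁₀(3.6018) = 59.1 × (0.5565) = 32.89 mV

32.9 mV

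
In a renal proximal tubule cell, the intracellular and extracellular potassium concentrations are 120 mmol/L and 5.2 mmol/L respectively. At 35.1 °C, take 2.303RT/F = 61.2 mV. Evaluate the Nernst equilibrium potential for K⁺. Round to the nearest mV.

E = (61.2/z) · log₁₀([K⁺]_out/[K⁺]_in) with z = +1.
= (61.2/1) · log₁₀(5.2/120) = 61.20 · log₁₀(0.04333)
= 61.20 · (-1.3632) = -83.43 mV

-83 mV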